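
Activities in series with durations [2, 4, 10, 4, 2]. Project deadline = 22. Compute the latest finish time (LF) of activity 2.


LF(activity 2) = deadline - sum of successor durations
Successors: activities 3 through 5 with durations [10, 4, 2]
Sum of successor durations = 16
LF = 22 - 16 = 6

6


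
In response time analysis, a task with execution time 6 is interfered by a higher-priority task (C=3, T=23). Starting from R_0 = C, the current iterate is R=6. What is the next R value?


R_next = C + ceil(R_prev / T_hp) * C_hp
ceil(6 / 23) = ceil(0.2609) = 1
Interference = 1 * 3 = 3
R_next = 6 + 3 = 9

9


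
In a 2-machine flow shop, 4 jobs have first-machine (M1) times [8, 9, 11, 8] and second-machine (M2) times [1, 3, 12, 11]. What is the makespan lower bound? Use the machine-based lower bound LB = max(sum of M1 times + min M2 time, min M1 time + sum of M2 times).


LB1 = sum(M1 times) + min(M2 times) = 36 + 1 = 37
LB2 = min(M1 times) + sum(M2 times) = 8 + 27 = 35
Lower bound = max(LB1, LB2) = max(37, 35) = 37

37


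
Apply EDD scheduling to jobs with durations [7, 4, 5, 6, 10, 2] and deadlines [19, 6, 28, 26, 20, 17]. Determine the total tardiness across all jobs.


Sort by due date (EDD order): [(4, 6), (2, 17), (7, 19), (10, 20), (6, 26), (5, 28)]
Compute completion times and tardiness:
  Job 1: p=4, d=6, C=4, tardiness=max(0,4-6)=0
  Job 2: p=2, d=17, C=6, tardiness=max(0,6-17)=0
  Job 3: p=7, d=19, C=13, tardiness=max(0,13-19)=0
  Job 4: p=10, d=20, C=23, tardiness=max(0,23-20)=3
  Job 5: p=6, d=26, C=29, tardiness=max(0,29-26)=3
  Job 6: p=5, d=28, C=34, tardiness=max(0,34-28)=6
Total tardiness = 12

12


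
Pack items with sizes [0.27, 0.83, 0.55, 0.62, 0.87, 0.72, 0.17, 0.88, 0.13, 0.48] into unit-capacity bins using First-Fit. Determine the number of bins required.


Place items sequentially using First-Fit:
  Item 0.27 -> new Bin 1
  Item 0.83 -> new Bin 2
  Item 0.55 -> Bin 1 (now 0.82)
  Item 0.62 -> new Bin 3
  Item 0.87 -> new Bin 4
  Item 0.72 -> new Bin 5
  Item 0.17 -> Bin 1 (now 0.99)
  Item 0.88 -> new Bin 6
  Item 0.13 -> Bin 2 (now 0.96)
  Item 0.48 -> new Bin 7
Total bins used = 7

7


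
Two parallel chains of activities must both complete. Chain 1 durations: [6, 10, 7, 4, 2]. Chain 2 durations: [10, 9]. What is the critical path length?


Path A total = 6 + 10 + 7 + 4 + 2 = 29
Path B total = 10 + 9 = 19
Critical path = longest path = max(29, 19) = 29

29


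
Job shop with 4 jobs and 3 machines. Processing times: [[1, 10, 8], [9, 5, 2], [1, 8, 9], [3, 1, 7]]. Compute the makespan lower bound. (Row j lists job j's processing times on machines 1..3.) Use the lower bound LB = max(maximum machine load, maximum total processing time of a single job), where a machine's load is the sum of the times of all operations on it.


Machine loads:
  Machine 1: 1 + 9 + 1 + 3 = 14
  Machine 2: 10 + 5 + 8 + 1 = 24
  Machine 3: 8 + 2 + 9 + 7 = 26
Max machine load = 26
Job totals:
  Job 1: 19
  Job 2: 16
  Job 3: 18
  Job 4: 11
Max job total = 19
Lower bound = max(26, 19) = 26

26


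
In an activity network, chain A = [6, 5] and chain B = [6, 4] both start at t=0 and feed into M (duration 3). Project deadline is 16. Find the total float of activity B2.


Forward pass: ES(B2) = sum of predecessors on chain B = 6
EF = ES + duration = 6 + 4 = 10
Backward pass: LF(M) = deadline = 16; LS(M) = 16 - 3 = 13
LF(B2) = LS(M) - sum(successors on chain B) = 13 - 0 = 13
LS = LF - duration = 13 - 4 = 9
Total float = LS - ES = 9 - 6 = 3

3


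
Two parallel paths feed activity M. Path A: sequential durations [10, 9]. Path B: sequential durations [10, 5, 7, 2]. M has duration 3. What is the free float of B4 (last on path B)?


ES(B4) = sum of predecessors on chain B = 22
EF(B4) = ES + duration = 22 + 2 = 24
Successor of B4 is M. ES(M) = max(sum(A), sum(B)) = max(19, 24) = 24
Free float = ES(successor) - EF(current) = 24 - 24 = 0

0


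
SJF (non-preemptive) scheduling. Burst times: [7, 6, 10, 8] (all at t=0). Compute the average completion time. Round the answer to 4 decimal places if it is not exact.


SJF order (ascending): [6, 7, 8, 10]
Completion times:
  Job 1: burst=6, C=6
  Job 2: burst=7, C=13
  Job 3: burst=8, C=21
  Job 4: burst=10, C=31
Average completion = 71/4 = 17.75

17.75


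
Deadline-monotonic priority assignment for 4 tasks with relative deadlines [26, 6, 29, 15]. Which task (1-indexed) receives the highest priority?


Sort tasks by relative deadline (ascending):
  Task 2: deadline = 6
  Task 4: deadline = 15
  Task 1: deadline = 26
  Task 3: deadline = 29
Priority order (highest first): [2, 4, 1, 3]
Highest priority task = 2

2


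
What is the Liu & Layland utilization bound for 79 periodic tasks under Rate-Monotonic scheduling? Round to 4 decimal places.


Compute 2^(1/79) = 1.0088126194
Subtract 1: 1.0088126194 - 1 = 0.0088126194
Multiply by n: 79 * 0.0088126194 = 0.6961969326
Round to 4 dp: 0.6962

0.6962


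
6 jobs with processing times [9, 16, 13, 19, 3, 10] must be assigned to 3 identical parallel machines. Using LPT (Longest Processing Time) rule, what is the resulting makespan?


Sort jobs in decreasing order (LPT): [19, 16, 13, 10, 9, 3]
Assign each job to the least loaded machine:
  Machine 1: jobs [19, 3], load = 22
  Machine 2: jobs [16, 9], load = 25
  Machine 3: jobs [13, 10], load = 23
Makespan = max load = 25

25


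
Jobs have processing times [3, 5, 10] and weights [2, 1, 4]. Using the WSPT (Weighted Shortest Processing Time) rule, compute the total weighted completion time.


Compute p/w ratios and sort ascending (WSPT): [(3, 2), (10, 4), (5, 1)]
Compute weighted completion times:
  Job (p=3,w=2): C=3, w*C=2*3=6
  Job (p=10,w=4): C=13, w*C=4*13=52
  Job (p=5,w=1): C=18, w*C=1*18=18
Total weighted completion time = 76

76


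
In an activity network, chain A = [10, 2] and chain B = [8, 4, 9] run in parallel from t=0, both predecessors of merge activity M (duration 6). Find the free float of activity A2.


ES(A2) = sum of predecessors on chain A = 10
EF(A2) = ES + duration = 10 + 2 = 12
Successor of A2 is M. ES(M) = max(sum(A), sum(B)) = max(12, 21) = 21
Free float = ES(successor) - EF(current) = 21 - 12 = 9

9


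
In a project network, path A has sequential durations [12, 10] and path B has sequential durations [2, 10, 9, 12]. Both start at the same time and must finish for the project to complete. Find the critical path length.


Path A total = 12 + 10 = 22
Path B total = 2 + 10 + 9 + 12 = 33
Critical path = longest path = max(22, 33) = 33

33


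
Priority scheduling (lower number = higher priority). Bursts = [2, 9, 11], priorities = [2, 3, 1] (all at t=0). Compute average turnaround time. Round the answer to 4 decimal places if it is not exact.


Sort by priority (ascending = highest first):
Order: [(1, 11), (2, 2), (3, 9)]
Completion times:
  Priority 1, burst=11, C=11
  Priority 2, burst=2, C=13
  Priority 3, burst=9, C=22
Average turnaround = 46/3 = 15.3333

15.3333


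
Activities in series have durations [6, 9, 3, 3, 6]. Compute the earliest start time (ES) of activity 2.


Activity 2 starts after activities 1 through 1 complete.
Predecessor durations: [6]
ES = 6 = 6

6


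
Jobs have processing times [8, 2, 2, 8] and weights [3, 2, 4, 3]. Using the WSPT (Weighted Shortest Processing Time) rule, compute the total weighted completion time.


Compute p/w ratios and sort ascending (WSPT): [(2, 4), (2, 2), (8, 3), (8, 3)]
Compute weighted completion times:
  Job (p=2,w=4): C=2, w*C=4*2=8
  Job (p=2,w=2): C=4, w*C=2*4=8
  Job (p=8,w=3): C=12, w*C=3*12=36
  Job (p=8,w=3): C=20, w*C=3*20=60
Total weighted completion time = 112

112


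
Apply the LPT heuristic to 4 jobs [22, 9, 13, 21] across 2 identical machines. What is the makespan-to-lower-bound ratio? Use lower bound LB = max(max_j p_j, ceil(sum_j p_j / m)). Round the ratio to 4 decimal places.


LPT order: [22, 21, 13, 9]
Machine loads after assignment: [31, 34]
LPT makespan = 34
Lower bound = max(max_job, ceil(total/2)) = max(22, 33) = 33
Ratio = 34 / 33 = 1.0303

1.0303


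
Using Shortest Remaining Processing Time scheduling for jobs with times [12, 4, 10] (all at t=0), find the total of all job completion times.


Since all jobs arrive at t=0, SRPT equals SPT ordering.
SPT order: [4, 10, 12]
Completion times:
  Job 1: p=4, C=4
  Job 2: p=10, C=14
  Job 3: p=12, C=26
Total completion time = 4 + 14 + 26 = 44

44


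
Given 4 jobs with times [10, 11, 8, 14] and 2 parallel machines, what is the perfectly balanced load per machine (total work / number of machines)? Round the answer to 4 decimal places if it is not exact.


Total processing time = 10 + 11 + 8 + 14 = 43
Number of machines = 2
Ideal balanced load = 43 / 2 = 21.5

21.5


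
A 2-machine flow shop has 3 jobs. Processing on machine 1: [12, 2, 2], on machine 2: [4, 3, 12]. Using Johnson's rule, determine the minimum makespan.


Apply Johnson's rule:
  Group 1 (a <= b): [(2, 2, 3), (3, 2, 12)]
  Group 2 (a > b): [(1, 12, 4)]
Optimal job order: [2, 3, 1]
Schedule:
  Job 2: M1 done at 2, M2 done at 5
  Job 3: M1 done at 4, M2 done at 17
  Job 1: M1 done at 16, M2 done at 21
Makespan = 21

21


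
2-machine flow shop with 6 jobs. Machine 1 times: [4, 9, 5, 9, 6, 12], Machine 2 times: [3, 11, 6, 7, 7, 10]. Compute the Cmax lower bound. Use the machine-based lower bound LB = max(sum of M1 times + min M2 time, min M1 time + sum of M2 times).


LB1 = sum(M1 times) + min(M2 times) = 45 + 3 = 48
LB2 = min(M1 times) + sum(M2 times) = 4 + 44 = 48
Lower bound = max(LB1, LB2) = max(48, 48) = 48

48


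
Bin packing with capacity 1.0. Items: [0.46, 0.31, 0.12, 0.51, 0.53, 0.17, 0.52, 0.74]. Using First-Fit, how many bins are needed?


Place items sequentially using First-Fit:
  Item 0.46 -> new Bin 1
  Item 0.31 -> Bin 1 (now 0.77)
  Item 0.12 -> Bin 1 (now 0.89)
  Item 0.51 -> new Bin 2
  Item 0.53 -> new Bin 3
  Item 0.17 -> Bin 2 (now 0.68)
  Item 0.52 -> new Bin 4
  Item 0.74 -> new Bin 5
Total bins used = 5

5


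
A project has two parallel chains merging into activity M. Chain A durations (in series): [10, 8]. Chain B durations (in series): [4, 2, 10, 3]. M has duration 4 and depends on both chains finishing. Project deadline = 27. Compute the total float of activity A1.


Forward pass: ES(A1) = sum of predecessors on chain A = 0
EF = ES + duration = 0 + 10 = 10
Backward pass: LF(M) = deadline = 27; LS(M) = 27 - 4 = 23
LF(A1) = LS(M) - sum(successors on chain A) = 23 - 8 = 15
LS = LF - duration = 15 - 10 = 5
Total float = LS - ES = 5 - 0 = 5

5


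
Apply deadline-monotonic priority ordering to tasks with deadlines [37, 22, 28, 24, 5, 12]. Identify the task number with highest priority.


Sort tasks by relative deadline (ascending):
  Task 5: deadline = 5
  Task 6: deadline = 12
  Task 2: deadline = 22
  Task 4: deadline = 24
  Task 3: deadline = 28
  Task 1: deadline = 37
Priority order (highest first): [5, 6, 2, 4, 3, 1]
Highest priority task = 5

5


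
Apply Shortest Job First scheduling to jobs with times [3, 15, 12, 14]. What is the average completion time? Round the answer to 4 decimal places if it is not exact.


SJF order (ascending): [3, 12, 14, 15]
Completion times:
  Job 1: burst=3, C=3
  Job 2: burst=12, C=15
  Job 3: burst=14, C=29
  Job 4: burst=15, C=44
Average completion = 91/4 = 22.75

22.75


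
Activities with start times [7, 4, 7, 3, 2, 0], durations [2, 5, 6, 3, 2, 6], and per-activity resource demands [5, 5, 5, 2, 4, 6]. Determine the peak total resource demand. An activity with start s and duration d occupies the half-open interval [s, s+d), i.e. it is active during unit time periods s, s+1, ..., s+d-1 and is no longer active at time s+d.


Each activity i is active on [start_i, start_i + duration_i).
Compute total resource usage per time slot:
  t=0: active resources = [6], total = 6
  t=1: active resources = [6], total = 6
  t=2: active resources = [4, 6], total = 10
  t=3: active resources = [2, 4, 6], total = 12
  t=4: active resources = [5, 2, 6], total = 13
  t=5: active resources = [5, 2, 6], total = 13
  t=6: active resources = [5], total = 5
  t=7: active resources = [5, 5, 5], total = 15
  t=8: active resources = [5, 5, 5], total = 15
  t=9: active resources = [5], total = 5
  t=10: active resources = [5], total = 5
  t=11: active resources = [5], total = 5
  t=12: active resources = [5], total = 5
Peak resource demand = 15

15


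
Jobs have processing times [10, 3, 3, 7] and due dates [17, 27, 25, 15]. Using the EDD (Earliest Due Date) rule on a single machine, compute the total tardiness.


Sort by due date (EDD order): [(7, 15), (10, 17), (3, 25), (3, 27)]
Compute completion times and tardiness:
  Job 1: p=7, d=15, C=7, tardiness=max(0,7-15)=0
  Job 2: p=10, d=17, C=17, tardiness=max(0,17-17)=0
  Job 3: p=3, d=25, C=20, tardiness=max(0,20-25)=0
  Job 4: p=3, d=27, C=23, tardiness=max(0,23-27)=0
Total tardiness = 0

0


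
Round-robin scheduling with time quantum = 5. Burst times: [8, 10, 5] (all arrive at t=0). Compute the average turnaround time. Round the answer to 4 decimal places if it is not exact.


Time quantum = 5
Execution trace:
  J1 runs 5 units, time = 5
  J2 runs 5 units, time = 10
  J3 runs 5 units, time = 15
  J1 runs 3 units, time = 18
  J2 runs 5 units, time = 23
Finish times: [18, 23, 15]
Average turnaround = 56/3 = 18.6667

18.6667


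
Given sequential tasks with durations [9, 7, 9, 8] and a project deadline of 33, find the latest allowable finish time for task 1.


LF(activity 1) = deadline - sum of successor durations
Successors: activities 2 through 4 with durations [7, 9, 8]
Sum of successor durations = 24
LF = 33 - 24 = 9

9


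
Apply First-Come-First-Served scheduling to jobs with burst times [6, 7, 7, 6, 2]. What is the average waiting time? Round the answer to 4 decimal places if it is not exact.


FCFS order (as given): [6, 7, 7, 6, 2]
Waiting times:
  Job 1: wait = 0
  Job 2: wait = 6
  Job 3: wait = 13
  Job 4: wait = 20
  Job 5: wait = 26
Sum of waiting times = 65
Average waiting time = 65/5 = 13.0

13.0


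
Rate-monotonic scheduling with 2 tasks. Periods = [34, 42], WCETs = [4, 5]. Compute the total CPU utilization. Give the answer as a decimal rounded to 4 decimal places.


Compute individual utilizations (exact fractions):
  Task 1: C/T = 4/34 = 2/17 (approx. 0.1176)
  Task 2: C/T = 5/42 (approx. 0.119)
Total utilization U = 2/17 + 5/42 = 169/714
Rounded to 4 decimal places: U = 0.2367
RM (Liu & Layland) bound for 2 tasks = 0.828427; compare with U = 169/714 (approx. 0.236695)
U <= bound, so schedulable by RM sufficient condition.

0.2367


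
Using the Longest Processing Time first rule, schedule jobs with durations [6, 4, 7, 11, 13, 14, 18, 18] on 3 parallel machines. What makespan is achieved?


Sort jobs in decreasing order (LPT): [18, 18, 14, 13, 11, 7, 6, 4]
Assign each job to the least loaded machine:
  Machine 1: jobs [18, 11], load = 29
  Machine 2: jobs [18, 7, 6], load = 31
  Machine 3: jobs [14, 13, 4], load = 31
Makespan = max load = 31

31


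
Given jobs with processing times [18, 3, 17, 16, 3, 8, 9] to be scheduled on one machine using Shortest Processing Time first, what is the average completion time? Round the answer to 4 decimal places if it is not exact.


Sort jobs by processing time (SPT order): [3, 3, 8, 9, 16, 17, 18]
Compute completion times sequentially:
  Job 1: processing = 3, completes at 3
  Job 2: processing = 3, completes at 6
  Job 3: processing = 8, completes at 14
  Job 4: processing = 9, completes at 23
  Job 5: processing = 16, completes at 39
  Job 6: processing = 17, completes at 56
  Job 7: processing = 18, completes at 74
Sum of completion times = 215
Average completion time = 215/7 = 30.7143

30.7143


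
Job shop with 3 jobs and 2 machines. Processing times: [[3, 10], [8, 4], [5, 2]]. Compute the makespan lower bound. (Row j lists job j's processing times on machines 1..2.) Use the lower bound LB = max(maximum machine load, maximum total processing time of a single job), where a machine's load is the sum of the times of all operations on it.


Machine loads:
  Machine 1: 3 + 8 + 5 = 16
  Machine 2: 10 + 4 + 2 = 16
Max machine load = 16
Job totals:
  Job 1: 13
  Job 2: 12
  Job 3: 7
Max job total = 13
Lower bound = max(16, 13) = 16

16


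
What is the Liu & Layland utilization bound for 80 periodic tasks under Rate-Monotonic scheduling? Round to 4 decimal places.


Compute 2^(1/80) = 1.0087019838
Subtract 1: 1.0087019838 - 1 = 0.0087019838
Multiply by n: 80 * 0.0087019838 = 0.6961587040
Round to 4 dp: 0.6962

0.6962


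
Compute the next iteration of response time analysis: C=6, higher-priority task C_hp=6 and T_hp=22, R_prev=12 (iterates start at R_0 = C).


R_next = C + ceil(R_prev / T_hp) * C_hp
ceil(12 / 22) = ceil(0.5455) = 1
Interference = 1 * 6 = 6
R_next = 6 + 6 = 12
R_next = R_prev, so the iteration has converged (response time = 12).

12


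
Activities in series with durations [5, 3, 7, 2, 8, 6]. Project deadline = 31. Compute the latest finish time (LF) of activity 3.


LF(activity 3) = deadline - sum of successor durations
Successors: activities 4 through 6 with durations [2, 8, 6]
Sum of successor durations = 16
LF = 31 - 16 = 15

15


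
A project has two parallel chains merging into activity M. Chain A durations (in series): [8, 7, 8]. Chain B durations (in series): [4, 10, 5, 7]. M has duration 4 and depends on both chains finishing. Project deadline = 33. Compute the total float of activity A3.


Forward pass: ES(A3) = sum of predecessors on chain A = 15
EF = ES + duration = 15 + 8 = 23
Backward pass: LF(M) = deadline = 33; LS(M) = 33 - 4 = 29
LF(A3) = LS(M) - sum(successors on chain A) = 29 - 0 = 29
LS = LF - duration = 29 - 8 = 21
Total float = LS - ES = 21 - 15 = 6

6


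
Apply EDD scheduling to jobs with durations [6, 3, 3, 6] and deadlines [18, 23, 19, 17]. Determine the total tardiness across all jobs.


Sort by due date (EDD order): [(6, 17), (6, 18), (3, 19), (3, 23)]
Compute completion times and tardiness:
  Job 1: p=6, d=17, C=6, tardiness=max(0,6-17)=0
  Job 2: p=6, d=18, C=12, tardiness=max(0,12-18)=0
  Job 3: p=3, d=19, C=15, tardiness=max(0,15-19)=0
  Job 4: p=3, d=23, C=18, tardiness=max(0,18-23)=0
Total tardiness = 0

0


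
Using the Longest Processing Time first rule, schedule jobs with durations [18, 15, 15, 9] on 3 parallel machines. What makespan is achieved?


Sort jobs in decreasing order (LPT): [18, 15, 15, 9]
Assign each job to the least loaded machine:
  Machine 1: jobs [18], load = 18
  Machine 2: jobs [15, 9], load = 24
  Machine 3: jobs [15], load = 15
Makespan = max load = 24

24


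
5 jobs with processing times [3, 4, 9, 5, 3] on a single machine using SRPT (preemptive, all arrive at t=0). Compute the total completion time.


Since all jobs arrive at t=0, SRPT equals SPT ordering.
SPT order: [3, 3, 4, 5, 9]
Completion times:
  Job 1: p=3, C=3
  Job 2: p=3, C=6
  Job 3: p=4, C=10
  Job 4: p=5, C=15
  Job 5: p=9, C=24
Total completion time = 3 + 6 + 10 + 15 + 24 = 58

58


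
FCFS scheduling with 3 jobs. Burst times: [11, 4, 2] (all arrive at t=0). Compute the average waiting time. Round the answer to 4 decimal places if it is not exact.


FCFS order (as given): [11, 4, 2]
Waiting times:
  Job 1: wait = 0
  Job 2: wait = 11
  Job 3: wait = 15
Sum of waiting times = 26
Average waiting time = 26/3 = 8.6667

8.6667


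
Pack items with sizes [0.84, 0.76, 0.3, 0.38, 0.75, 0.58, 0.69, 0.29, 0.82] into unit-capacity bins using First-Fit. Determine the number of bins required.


Place items sequentially using First-Fit:
  Item 0.84 -> new Bin 1
  Item 0.76 -> new Bin 2
  Item 0.3 -> new Bin 3
  Item 0.38 -> Bin 3 (now 0.68)
  Item 0.75 -> new Bin 4
  Item 0.58 -> new Bin 5
  Item 0.69 -> new Bin 6
  Item 0.29 -> Bin 3 (now 0.97)
  Item 0.82 -> new Bin 7
Total bins used = 7

7


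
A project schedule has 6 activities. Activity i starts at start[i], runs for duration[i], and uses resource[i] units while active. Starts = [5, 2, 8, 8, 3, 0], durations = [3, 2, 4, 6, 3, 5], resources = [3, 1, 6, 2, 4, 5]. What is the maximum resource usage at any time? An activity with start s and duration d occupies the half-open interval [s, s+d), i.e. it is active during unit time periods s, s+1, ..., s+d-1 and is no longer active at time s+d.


Each activity i is active on [start_i, start_i + duration_i).
Compute total resource usage per time slot:
  t=0: active resources = [5], total = 5
  t=1: active resources = [5], total = 5
  t=2: active resources = [1, 5], total = 6
  t=3: active resources = [1, 4, 5], total = 10
  t=4: active resources = [4, 5], total = 9
  t=5: active resources = [3, 4], total = 7
  t=6: active resources = [3], total = 3
  t=7: active resources = [3], total = 3
  t=8: active resources = [6, 2], total = 8
  t=9: active resources = [6, 2], total = 8
  t=10: active resources = [6, 2], total = 8
  t=11: active resources = [6, 2], total = 8
  t=12: active resources = [2], total = 2
  t=13: active resources = [2], total = 2
Peak resource demand = 10

10


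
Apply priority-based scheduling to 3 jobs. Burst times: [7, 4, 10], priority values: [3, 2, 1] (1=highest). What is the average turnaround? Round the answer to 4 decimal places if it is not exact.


Sort by priority (ascending = highest first):
Order: [(1, 10), (2, 4), (3, 7)]
Completion times:
  Priority 1, burst=10, C=10
  Priority 2, burst=4, C=14
  Priority 3, burst=7, C=21
Average turnaround = 45/3 = 15.0

15.0


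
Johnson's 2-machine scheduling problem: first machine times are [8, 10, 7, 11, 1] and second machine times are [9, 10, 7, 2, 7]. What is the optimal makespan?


Apply Johnson's rule:
  Group 1 (a <= b): [(5, 1, 7), (3, 7, 7), (1, 8, 9), (2, 10, 10)]
  Group 2 (a > b): [(4, 11, 2)]
Optimal job order: [5, 3, 1, 2, 4]
Schedule:
  Job 5: M1 done at 1, M2 done at 8
  Job 3: M1 done at 8, M2 done at 15
  Job 1: M1 done at 16, M2 done at 25
  Job 2: M1 done at 26, M2 done at 36
  Job 4: M1 done at 37, M2 done at 39
Makespan = 39

39


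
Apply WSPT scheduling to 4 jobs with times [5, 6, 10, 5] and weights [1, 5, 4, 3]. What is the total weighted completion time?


Compute p/w ratios and sort ascending (WSPT): [(6, 5), (5, 3), (10, 4), (5, 1)]
Compute weighted completion times:
  Job (p=6,w=5): C=6, w*C=5*6=30
  Job (p=5,w=3): C=11, w*C=3*11=33
  Job (p=10,w=4): C=21, w*C=4*21=84
  Job (p=5,w=1): C=26, w*C=1*26=26
Total weighted completion time = 173

173


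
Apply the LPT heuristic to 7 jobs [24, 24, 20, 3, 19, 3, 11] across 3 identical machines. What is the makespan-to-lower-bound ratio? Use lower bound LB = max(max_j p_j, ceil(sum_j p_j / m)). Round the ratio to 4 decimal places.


LPT order: [24, 24, 20, 19, 11, 3, 3]
Machine loads after assignment: [35, 30, 39]
LPT makespan = 39
Lower bound = max(max_job, ceil(total/3)) = max(24, 35) = 35
Ratio = 39 / 35 = 1.1143

1.1143


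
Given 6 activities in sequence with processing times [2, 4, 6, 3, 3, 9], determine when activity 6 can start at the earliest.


Activity 6 starts after activities 1 through 5 complete.
Predecessor durations: [2, 4, 6, 3, 3]
ES = 2 + 4 + 6 + 3 + 3 = 18

18


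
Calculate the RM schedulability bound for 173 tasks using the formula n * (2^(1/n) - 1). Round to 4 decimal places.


Compute 2^(1/173) = 1.0040146684
Subtract 1: 1.0040146684 - 1 = 0.0040146684
Multiply by n: 173 * 0.0040146684 = 0.6945376332
Round to 4 dp: 0.6945

0.6945


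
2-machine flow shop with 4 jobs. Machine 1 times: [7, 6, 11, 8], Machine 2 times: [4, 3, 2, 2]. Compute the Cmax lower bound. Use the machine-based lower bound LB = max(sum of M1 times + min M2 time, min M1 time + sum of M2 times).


LB1 = sum(M1 times) + min(M2 times) = 32 + 2 = 34
LB2 = min(M1 times) + sum(M2 times) = 6 + 11 = 17
Lower bound = max(LB1, LB2) = max(34, 17) = 34

34


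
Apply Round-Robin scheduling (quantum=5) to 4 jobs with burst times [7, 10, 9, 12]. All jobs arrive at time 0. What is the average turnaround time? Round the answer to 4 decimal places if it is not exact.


Time quantum = 5
Execution trace:
  J1 runs 5 units, time = 5
  J2 runs 5 units, time = 10
  J3 runs 5 units, time = 15
  J4 runs 5 units, time = 20
  J1 runs 2 units, time = 22
  J2 runs 5 units, time = 27
  J3 runs 4 units, time = 31
  J4 runs 5 units, time = 36
  J4 runs 2 units, time = 38
Finish times: [22, 27, 31, 38]
Average turnaround = 118/4 = 29.5

29.5


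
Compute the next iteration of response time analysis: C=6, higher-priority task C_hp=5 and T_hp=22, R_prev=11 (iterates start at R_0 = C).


R_next = C + ceil(R_prev / T_hp) * C_hp
ceil(11 / 22) = ceil(0.5) = 1
Interference = 1 * 5 = 5
R_next = 6 + 5 = 11
R_next = R_prev, so the iteration has converged (response time = 11).

11


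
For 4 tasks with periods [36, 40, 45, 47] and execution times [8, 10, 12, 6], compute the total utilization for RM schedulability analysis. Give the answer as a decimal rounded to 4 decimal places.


Compute individual utilizations (exact fractions):
  Task 1: C/T = 8/36 = 2/9 (approx. 0.2222)
  Task 2: C/T = 10/40 = 1/4 (approx. 0.25)
  Task 3: C/T = 12/45 = 4/15 (approx. 0.2667)
  Task 4: C/T = 6/47 (approx. 0.1277)
Total utilization U = 2/9 + 1/4 + 4/15 + 6/47 = 7331/8460
Rounded to 4 decimal places: U = 0.8665
RM (Liu & Layland) bound for 4 tasks = 0.756828; compare with U = 7331/8460 (approx. 0.866548)
bound < U <= 1, so the RM sufficient condition is not met (inconclusive; an exact test such as response-time analysis is needed).

0.8665


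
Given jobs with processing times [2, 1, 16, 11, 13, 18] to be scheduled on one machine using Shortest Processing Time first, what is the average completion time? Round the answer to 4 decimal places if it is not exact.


Sort jobs by processing time (SPT order): [1, 2, 11, 13, 16, 18]
Compute completion times sequentially:
  Job 1: processing = 1, completes at 1
  Job 2: processing = 2, completes at 3
  Job 3: processing = 11, completes at 14
  Job 4: processing = 13, completes at 27
  Job 5: processing = 16, completes at 43
  Job 6: processing = 18, completes at 61
Sum of completion times = 149
Average completion time = 149/6 = 24.8333

24.8333


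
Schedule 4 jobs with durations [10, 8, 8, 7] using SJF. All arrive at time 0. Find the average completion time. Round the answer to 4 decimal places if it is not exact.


SJF order (ascending): [7, 8, 8, 10]
Completion times:
  Job 1: burst=7, C=7
  Job 2: burst=8, C=15
  Job 3: burst=8, C=23
  Job 4: burst=10, C=33
Average completion = 78/4 = 19.5

19.5


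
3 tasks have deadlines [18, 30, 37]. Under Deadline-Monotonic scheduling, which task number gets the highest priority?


Sort tasks by relative deadline (ascending):
  Task 1: deadline = 18
  Task 2: deadline = 30
  Task 3: deadline = 37
Priority order (highest first): [1, 2, 3]
Highest priority task = 1

1


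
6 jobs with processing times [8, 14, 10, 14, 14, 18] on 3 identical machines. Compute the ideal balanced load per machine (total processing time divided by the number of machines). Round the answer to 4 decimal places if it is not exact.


Total processing time = 8 + 14 + 10 + 14 + 14 + 18 = 78
Number of machines = 3
Ideal balanced load = 78 / 3 = 26.0

26.0


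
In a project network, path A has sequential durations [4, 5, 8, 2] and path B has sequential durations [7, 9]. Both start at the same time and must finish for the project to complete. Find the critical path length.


Path A total = 4 + 5 + 8 + 2 = 19
Path B total = 7 + 9 = 16
Critical path = longest path = max(19, 16) = 19

19


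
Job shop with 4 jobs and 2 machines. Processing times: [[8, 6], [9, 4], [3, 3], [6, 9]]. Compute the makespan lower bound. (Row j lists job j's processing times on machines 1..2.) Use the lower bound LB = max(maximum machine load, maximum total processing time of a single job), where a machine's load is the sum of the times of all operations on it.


Machine loads:
  Machine 1: 8 + 9 + 3 + 6 = 26
  Machine 2: 6 + 4 + 3 + 9 = 22
Max machine load = 26
Job totals:
  Job 1: 14
  Job 2: 13
  Job 3: 6
  Job 4: 15
Max job total = 15
Lower bound = max(26, 15) = 26

26


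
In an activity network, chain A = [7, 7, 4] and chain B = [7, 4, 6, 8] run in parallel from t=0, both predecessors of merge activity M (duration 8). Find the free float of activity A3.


ES(A3) = sum of predecessors on chain A = 14
EF(A3) = ES + duration = 14 + 4 = 18
Successor of A3 is M. ES(M) = max(sum(A), sum(B)) = max(18, 25) = 25
Free float = ES(successor) - EF(current) = 25 - 18 = 7

7


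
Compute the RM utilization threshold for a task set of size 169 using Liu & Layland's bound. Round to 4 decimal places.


Compute 2^(1/169) = 1.0041098851
Subtract 1: 1.0041098851 - 1 = 0.0041098851
Multiply by n: 169 * 0.0041098851 = 0.6945705819
Round to 4 dp: 0.6946

0.6946


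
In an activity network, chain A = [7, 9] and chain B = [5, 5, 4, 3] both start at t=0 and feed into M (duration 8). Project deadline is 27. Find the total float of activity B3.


Forward pass: ES(B3) = sum of predecessors on chain B = 10
EF = ES + duration = 10 + 4 = 14
Backward pass: LF(M) = deadline = 27; LS(M) = 27 - 8 = 19
LF(B3) = LS(M) - sum(successors on chain B) = 19 - 3 = 16
LS = LF - duration = 16 - 4 = 12
Total float = LS - ES = 12 - 10 = 2

2


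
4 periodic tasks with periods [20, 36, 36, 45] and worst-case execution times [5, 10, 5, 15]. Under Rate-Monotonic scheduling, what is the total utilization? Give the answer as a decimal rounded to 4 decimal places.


Compute individual utilizations (exact fractions):
  Task 1: C/T = 5/20 = 1/4 (approx. 0.25)
  Task 2: C/T = 10/36 = 5/18 (approx. 0.2778)
  Task 3: C/T = 5/36 (approx. 0.1389)
  Task 4: C/T = 15/45 = 1/3 (approx. 0.3333)
Total utilization U = 1/4 + 5/18 + 5/36 + 1/3 = 1
Rounded to 4 decimal places: U = 1.0000
RM (Liu & Layland) bound for 4 tasks = 0.756828; compare with U = 1 (approx. 1.000000)
bound < U <= 1, so the RM sufficient condition is not met (inconclusive; an exact test such as response-time analysis is needed).

1.0000


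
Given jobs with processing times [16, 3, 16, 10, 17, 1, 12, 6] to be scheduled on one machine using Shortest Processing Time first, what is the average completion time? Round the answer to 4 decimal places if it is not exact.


Sort jobs by processing time (SPT order): [1, 3, 6, 10, 12, 16, 16, 17]
Compute completion times sequentially:
  Job 1: processing = 1, completes at 1
  Job 2: processing = 3, completes at 4
  Job 3: processing = 6, completes at 10
  Job 4: processing = 10, completes at 20
  Job 5: processing = 12, completes at 32
  Job 6: processing = 16, completes at 48
  Job 7: processing = 16, completes at 64
  Job 8: processing = 17, completes at 81
Sum of completion times = 260
Average completion time = 260/8 = 32.5

32.5


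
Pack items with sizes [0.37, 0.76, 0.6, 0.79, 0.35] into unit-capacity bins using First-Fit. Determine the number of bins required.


Place items sequentially using First-Fit:
  Item 0.37 -> new Bin 1
  Item 0.76 -> new Bin 2
  Item 0.6 -> Bin 1 (now 0.97)
  Item 0.79 -> new Bin 3
  Item 0.35 -> new Bin 4
Total bins used = 4

4


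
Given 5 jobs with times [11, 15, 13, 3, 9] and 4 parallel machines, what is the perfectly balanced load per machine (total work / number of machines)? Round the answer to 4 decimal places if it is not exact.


Total processing time = 11 + 15 + 13 + 3 + 9 = 51
Number of machines = 4
Ideal balanced load = 51 / 4 = 12.75

12.75


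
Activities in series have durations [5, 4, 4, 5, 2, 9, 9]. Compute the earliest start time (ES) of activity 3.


Activity 3 starts after activities 1 through 2 complete.
Predecessor durations: [5, 4]
ES = 5 + 4 = 9

9


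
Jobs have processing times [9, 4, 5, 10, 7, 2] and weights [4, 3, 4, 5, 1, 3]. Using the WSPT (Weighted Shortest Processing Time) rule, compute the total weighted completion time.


Compute p/w ratios and sort ascending (WSPT): [(2, 3), (5, 4), (4, 3), (10, 5), (9, 4), (7, 1)]
Compute weighted completion times:
  Job (p=2,w=3): C=2, w*C=3*2=6
  Job (p=5,w=4): C=7, w*C=4*7=28
  Job (p=4,w=3): C=11, w*C=3*11=33
  Job (p=10,w=5): C=21, w*C=5*21=105
  Job (p=9,w=4): C=30, w*C=4*30=120
  Job (p=7,w=1): C=37, w*C=1*37=37
Total weighted completion time = 329

329


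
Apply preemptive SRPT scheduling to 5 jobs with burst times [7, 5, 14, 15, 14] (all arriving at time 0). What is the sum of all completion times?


Since all jobs arrive at t=0, SRPT equals SPT ordering.
SPT order: [5, 7, 14, 14, 15]
Completion times:
  Job 1: p=5, C=5
  Job 2: p=7, C=12
  Job 3: p=14, C=26
  Job 4: p=14, C=40
  Job 5: p=15, C=55
Total completion time = 5 + 12 + 26 + 40 + 55 = 138

138


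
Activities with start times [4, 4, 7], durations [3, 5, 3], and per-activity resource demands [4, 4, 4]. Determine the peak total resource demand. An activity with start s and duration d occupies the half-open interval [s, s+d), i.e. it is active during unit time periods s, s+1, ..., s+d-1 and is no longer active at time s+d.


Each activity i is active on [start_i, start_i + duration_i).
Compute total resource usage per time slot:
  t=0: active resources = [], total = 0
  t=1: active resources = [], total = 0
  t=2: active resources = [], total = 0
  t=3: active resources = [], total = 0
  t=4: active resources = [4, 4], total = 8
  t=5: active resources = [4, 4], total = 8
  t=6: active resources = [4, 4], total = 8
  t=7: active resources = [4, 4], total = 8
  t=8: active resources = [4, 4], total = 8
  t=9: active resources = [4], total = 4
Peak resource demand = 8

8


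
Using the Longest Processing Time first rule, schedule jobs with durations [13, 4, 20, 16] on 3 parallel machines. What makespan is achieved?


Sort jobs in decreasing order (LPT): [20, 16, 13, 4]
Assign each job to the least loaded machine:
  Machine 1: jobs [20], load = 20
  Machine 2: jobs [16], load = 16
  Machine 3: jobs [13, 4], load = 17
Makespan = max load = 20

20


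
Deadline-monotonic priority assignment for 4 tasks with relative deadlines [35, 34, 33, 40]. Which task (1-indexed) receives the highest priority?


Sort tasks by relative deadline (ascending):
  Task 3: deadline = 33
  Task 2: deadline = 34
  Task 1: deadline = 35
  Task 4: deadline = 40
Priority order (highest first): [3, 2, 1, 4]
Highest priority task = 3

3


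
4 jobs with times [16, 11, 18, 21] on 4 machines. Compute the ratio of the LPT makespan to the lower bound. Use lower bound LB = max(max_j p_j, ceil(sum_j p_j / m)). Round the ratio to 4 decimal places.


LPT order: [21, 18, 16, 11]
Machine loads after assignment: [21, 18, 16, 11]
LPT makespan = 21
Lower bound = max(max_job, ceil(total/4)) = max(21, 17) = 21
Ratio = 21 / 21 = 1.0

1.0


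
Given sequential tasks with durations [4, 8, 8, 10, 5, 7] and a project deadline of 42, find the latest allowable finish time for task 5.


LF(activity 5) = deadline - sum of successor durations
Successors: activities 6 through 6 with durations [7]
Sum of successor durations = 7
LF = 42 - 7 = 35

35


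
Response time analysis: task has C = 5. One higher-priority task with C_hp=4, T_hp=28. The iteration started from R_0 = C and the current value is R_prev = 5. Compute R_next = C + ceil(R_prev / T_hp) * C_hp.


R_next = C + ceil(R_prev / T_hp) * C_hp
ceil(5 / 28) = ceil(0.1786) = 1
Interference = 1 * 4 = 4
R_next = 5 + 4 = 9

9


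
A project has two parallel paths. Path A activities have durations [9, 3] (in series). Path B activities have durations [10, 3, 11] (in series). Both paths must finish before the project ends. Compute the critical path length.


Path A total = 9 + 3 = 12
Path B total = 10 + 3 + 11 = 24
Critical path = longest path = max(12, 24) = 24

24


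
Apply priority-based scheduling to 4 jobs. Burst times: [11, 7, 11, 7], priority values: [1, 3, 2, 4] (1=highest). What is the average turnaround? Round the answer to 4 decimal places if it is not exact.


Sort by priority (ascending = highest first):
Order: [(1, 11), (2, 11), (3, 7), (4, 7)]
Completion times:
  Priority 1, burst=11, C=11
  Priority 2, burst=11, C=22
  Priority 3, burst=7, C=29
  Priority 4, burst=7, C=36
Average turnaround = 98/4 = 24.5

24.5


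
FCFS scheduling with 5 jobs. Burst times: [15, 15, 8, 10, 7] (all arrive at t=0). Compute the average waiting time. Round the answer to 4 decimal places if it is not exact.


FCFS order (as given): [15, 15, 8, 10, 7]
Waiting times:
  Job 1: wait = 0
  Job 2: wait = 15
  Job 3: wait = 30
  Job 4: wait = 38
  Job 5: wait = 48
Sum of waiting times = 131
Average waiting time = 131/5 = 26.2

26.2


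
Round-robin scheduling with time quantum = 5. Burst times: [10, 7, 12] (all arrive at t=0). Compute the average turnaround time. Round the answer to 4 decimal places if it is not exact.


Time quantum = 5
Execution trace:
  J1 runs 5 units, time = 5
  J2 runs 5 units, time = 10
  J3 runs 5 units, time = 15
  J1 runs 5 units, time = 20
  J2 runs 2 units, time = 22
  J3 runs 5 units, time = 27
  J3 runs 2 units, time = 29
Finish times: [20, 22, 29]
Average turnaround = 71/3 = 23.6667

23.6667


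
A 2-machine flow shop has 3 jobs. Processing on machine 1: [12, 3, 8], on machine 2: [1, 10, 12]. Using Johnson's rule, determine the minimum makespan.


Apply Johnson's rule:
  Group 1 (a <= b): [(2, 3, 10), (3, 8, 12)]
  Group 2 (a > b): [(1, 12, 1)]
Optimal job order: [2, 3, 1]
Schedule:
  Job 2: M1 done at 3, M2 done at 13
  Job 3: M1 done at 11, M2 done at 25
  Job 1: M1 done at 23, M2 done at 26
Makespan = 26

26


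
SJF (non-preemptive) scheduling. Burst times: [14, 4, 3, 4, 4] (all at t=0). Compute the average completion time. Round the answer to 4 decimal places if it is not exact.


SJF order (ascending): [3, 4, 4, 4, 14]
Completion times:
  Job 1: burst=3, C=3
  Job 2: burst=4, C=7
  Job 3: burst=4, C=11
  Job 4: burst=4, C=15
  Job 5: burst=14, C=29
Average completion = 65/5 = 13.0

13.0


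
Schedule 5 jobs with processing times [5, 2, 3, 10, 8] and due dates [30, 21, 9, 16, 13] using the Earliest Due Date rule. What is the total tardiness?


Sort by due date (EDD order): [(3, 9), (8, 13), (10, 16), (2, 21), (5, 30)]
Compute completion times and tardiness:
  Job 1: p=3, d=9, C=3, tardiness=max(0,3-9)=0
  Job 2: p=8, d=13, C=11, tardiness=max(0,11-13)=0
  Job 3: p=10, d=16, C=21, tardiness=max(0,21-16)=5
  Job 4: p=2, d=21, C=23, tardiness=max(0,23-21)=2
  Job 5: p=5, d=30, C=28, tardiness=max(0,28-30)=0
Total tardiness = 7

7


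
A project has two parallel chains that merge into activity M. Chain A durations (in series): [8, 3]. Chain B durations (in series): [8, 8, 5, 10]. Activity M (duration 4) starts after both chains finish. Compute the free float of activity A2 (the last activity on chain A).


ES(A2) = sum of predecessors on chain A = 8
EF(A2) = ES + duration = 8 + 3 = 11
Successor of A2 is M. ES(M) = max(sum(A), sum(B)) = max(11, 31) = 31
Free float = ES(successor) - EF(current) = 31 - 11 = 20

20


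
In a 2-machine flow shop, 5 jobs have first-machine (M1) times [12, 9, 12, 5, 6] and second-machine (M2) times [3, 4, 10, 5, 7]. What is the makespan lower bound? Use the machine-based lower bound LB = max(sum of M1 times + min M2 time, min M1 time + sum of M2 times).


LB1 = sum(M1 times) + min(M2 times) = 44 + 3 = 47
LB2 = min(M1 times) + sum(M2 times) = 5 + 29 = 34
Lower bound = max(LB1, LB2) = max(47, 34) = 47

47


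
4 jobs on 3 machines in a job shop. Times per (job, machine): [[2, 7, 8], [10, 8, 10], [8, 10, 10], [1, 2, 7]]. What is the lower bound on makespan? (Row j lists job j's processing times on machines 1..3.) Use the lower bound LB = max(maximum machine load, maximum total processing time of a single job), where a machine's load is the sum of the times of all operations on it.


Machine loads:
  Machine 1: 2 + 10 + 8 + 1 = 21
  Machine 2: 7 + 8 + 10 + 2 = 27
  Machine 3: 8 + 10 + 10 + 7 = 35
Max machine load = 35
Job totals:
  Job 1: 17
  Job 2: 28
  Job 3: 28
  Job 4: 10
Max job total = 28
Lower bound = max(35, 28) = 35

35
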